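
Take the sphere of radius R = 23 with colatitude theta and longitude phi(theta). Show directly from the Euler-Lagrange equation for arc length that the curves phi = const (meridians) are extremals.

On the sphere of radius R = 23 with spherical coordinates (θ, φ), the induced metric is
    ds^2 = 529(dθ^2 + sin^2(θ) dφ^2).
Using θ as the parameter, the arc-length functional becomes
    J[φ] = ∫ 23 sqrt(1 + sin^2(θ) (dφ/dθ)^2) dθ.
So L = 23 sqrt(1 + sin^2(θ) φ'^2). Compute
    ∂L/∂φ = 0  (L has no explicit φ dependence),
    ∂L/∂φ' = 23 sin^2(θ) φ' / sqrt(1 + sin^2(θ) φ'^2).
For the candidate φ(θ) = c (constant), φ' = 0, so ∂L/∂φ' evaluated along the candidate vanishes, and ∂L/∂φ is identically zero. Hence
    d/dθ(∂L/∂φ') − ∂L/∂φ = 0
is satisfied. Therefore meridians φ = const are extremals of arc length — they are geodesics on the sphere.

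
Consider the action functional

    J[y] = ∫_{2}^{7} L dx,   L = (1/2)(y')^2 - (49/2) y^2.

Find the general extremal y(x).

The Lagrangian is L = (1/2)(y')^2 - (49/2) y^2.
∂L/∂y = -49y.
∂L/∂y' = y'.
The Euler-Lagrange equation d/dx(∂L/∂y') − ∂L/∂y = 0 becomes:
    y'' + 49 y = 0
General solution: y(x) = A sin(7x) + B cos(7x), where A and B are arbitrary constants fixed by the endpoint conditions.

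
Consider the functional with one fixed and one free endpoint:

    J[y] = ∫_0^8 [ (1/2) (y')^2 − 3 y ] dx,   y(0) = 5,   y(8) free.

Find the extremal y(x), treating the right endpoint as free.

The Lagrangian L = (1/2) (y')^2 − 3 y gives
    ∂L/∂y = −3,   ∂L/∂y' = y'.
Euler-Lagrange: d/dx(y') − (−3) = 0, i.e. y'' + 3 = 0, so
    y(x) = −(3/2) x^2 + C1 x + C2.
Fixed left endpoint y(0) = 5 ⇒ C2 = 5.
The right endpoint x = 8 is free, so the natural (transversality) condition is ∂L/∂y' |_{x=8} = 0, i.e. y'(8) = 0.
Compute y'(x) = −3 x + C1, so y'(8) = −24 + C1 = 0 ⇒ C1 = 24.
Therefore the extremal is
    y(x) = −(3/2) x^2 + 24 x + 5.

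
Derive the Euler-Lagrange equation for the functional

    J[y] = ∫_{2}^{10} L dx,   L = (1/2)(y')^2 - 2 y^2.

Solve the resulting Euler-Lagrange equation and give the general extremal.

The Lagrangian is L = (1/2)(y')^2 - 2 y^2.
∂L/∂y = -4y.
∂L/∂y' = y'.
The Euler-Lagrange equation d/dx(∂L/∂y') − ∂L/∂y = 0 becomes:
    y'' + 4 y = 0
General solution: y(x) = A sin(2x) + B cos(2x), where A and B are arbitrary constants fixed by the endpoint conditions.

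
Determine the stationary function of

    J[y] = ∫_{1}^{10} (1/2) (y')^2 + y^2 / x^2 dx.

The Lagrangian is L = (1/2) (y')^2 + y^2 / x^2.
Compute ∂L/∂y = 2y/x^2, ∂L/∂y' = y'.
The Euler-Lagrange equation d/dx(∂L/∂y') − ∂L/∂y = 0 reduces to
    y'' − 2/x^2 · y = 0  (x > 0).
Its general solution is
    y(x) = A x^2 + B / x,
with A, B fixed by the endpoint conditions.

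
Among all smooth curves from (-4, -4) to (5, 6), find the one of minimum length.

Arc-length functional: J[y] = ∫ sqrt(1 + (y')^2) dx.
Lagrangian L = sqrt(1 + (y')^2) has no explicit y dependence, so ∂L/∂y = 0 and the Euler-Lagrange equation gives
    d/dx( y' / sqrt(1 + (y')^2) ) = 0  ⇒  y' / sqrt(1 + (y')^2) = const.
Hence y' is constant, so y(x) is affine.
Fitting the endpoints (-4, -4) and (5, 6):
    slope m = (6 − (-4)) / (5 − (-4)) = 10/9,
    intercept c = (-4) − m·(-4) = 4/9.
Extremal: y(x) = (10/9) x + 4/9.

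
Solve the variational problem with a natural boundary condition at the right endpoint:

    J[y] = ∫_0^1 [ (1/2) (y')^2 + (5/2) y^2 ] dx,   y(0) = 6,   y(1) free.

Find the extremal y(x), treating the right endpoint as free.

The Lagrangian L = (1/2) (y')^2 + (5/2) y^2 gives
    ∂L/∂y = 5 y,   ∂L/∂y' = y'.
Euler-Lagrange: y'' − 5 y = 0.
With k = sqrt(5), the general solution is
    y(x) = A cosh(sqrt(5) x) + B sinh(sqrt(5) x).
Fixed left endpoint y(0) = 6 ⇒ A = 6.
The right endpoint x = 1 is free, so the natural (transversality) condition is ∂L/∂y' |_{x=1} = 0, i.e. y'(1) = 0.
Compute y'(x) = A k sinh(k x) + B k cosh(k x), so
    y'(1) = A k sinh(k·1) + B k cosh(k·1) = 0
    ⇒ B = −A tanh(k·1) = − 6 tanh(sqrt(5)·1).
Therefore the extremal is
    y(x) = 6 cosh(sqrt(5) x) − 6 tanh(sqrt(5)·1) sinh(sqrt(5) x).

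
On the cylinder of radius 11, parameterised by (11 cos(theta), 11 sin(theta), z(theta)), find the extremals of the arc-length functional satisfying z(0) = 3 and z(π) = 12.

Parameterise the cylinder of radius R = 11 as
    r(θ) = (11 cos θ, 11 sin θ, z(θ)).
The arc-length element is
    ds = sqrt(121 + (dz/dθ)^2) dθ,
so the Lagrangian is L = sqrt(121 + z'^2).
L depends on z' only, not on z or θ, so ∂L/∂z = 0 and
    ∂L/∂z' = z' / sqrt(121 + z'^2).
The Euler-Lagrange equation gives
    d/dθ( z' / sqrt(121 + z'^2) ) = 0,
so z' is constant. Integrating once:
    z(θ) = a θ + b,
a helix on the cylinder (a straight line when the cylinder is unrolled). The constants a, b are determined by the endpoint conditions.
With endpoint conditions z(0) = 3 and z(π) = 12: from z(0) = b we get b = 3, and a·π + 3 = 12 gives a = 9/π, so
    z(θ) = (9/π) θ + 3.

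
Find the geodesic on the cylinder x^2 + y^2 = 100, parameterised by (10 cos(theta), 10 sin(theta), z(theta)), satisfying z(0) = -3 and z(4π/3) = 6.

Parameterise the cylinder of radius R = 10 as
    r(θ) = (10 cos θ, 10 sin θ, z(θ)).
The arc-length element is
    ds = sqrt(100 + (dz/dθ)^2) dθ,
so the Lagrangian is L = sqrt(100 + z'^2).
L depends on z' only, not on z or θ, so ∂L/∂z = 0 and
    ∂L/∂z' = z' / sqrt(100 + z'^2).
The Euler-Lagrange equation gives
    d/dθ( z' / sqrt(100 + z'^2) ) = 0,
so z' is constant. Integrating once:
    z(θ) = a θ + b,
a helix on the cylinder (a straight line when the cylinder is unrolled). The constants a, b are determined by the endpoint conditions.
With endpoint conditions z(0) = -3 and z(4π/3) = 6: from z(0) = b we get b = -3, and a·4π/3 + -3 = 6 gives a = 27/(4π), so
    z(θ) = (27/(4π)) θ − 3.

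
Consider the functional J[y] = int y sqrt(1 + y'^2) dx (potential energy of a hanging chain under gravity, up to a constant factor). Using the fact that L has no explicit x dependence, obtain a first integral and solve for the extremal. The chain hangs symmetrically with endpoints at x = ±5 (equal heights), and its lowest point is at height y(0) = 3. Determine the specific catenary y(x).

The Lagrangian L(y, y') = y sqrt(1 + y'^2) has no explicit x dependence, so the Beltrami identity applies:
    L − y' ∂L/∂y' = C.
Compute ∂L/∂y' = y · y' / sqrt(1 + y'^2). Then
    L − y' ∂L/∂y'
    = y sqrt(1 + y'^2) − y · y'^2 / sqrt(1 + y'^2)
    = y (1 + y'^2 − y'^2) / sqrt(1 + y'^2)
    = y / sqrt(1 + y'^2) = C.
Squaring gives y^2 = C^2 (1 + y'^2), i.e.
    y'^2 = y^2 / C^2 − 1.
Separating variables,
    dy / sqrt(y^2 − C^2) = dx / C,
and integrating gives arccosh(y / C) = (x − a)/C, so
    y(x) = C cosh((x − a)/C),
the catenary. The constants C and a are fixed by the two endpoint conditions (and, for the hanging-chain problem, the length constraint selects C).
Now fit the given data. The endpoints x = ±5 are symmetric at equal height, so the catenary is even about its minimum: a = 0 and y(x) = C cosh(x/C). The lowest point is y(0) = C cosh(0) = C, and we are told y(0) = 3, so C = 3. Therefore
    y(x) = 3 cosh(x/3),
and at the endpoints
    y(±5) = 3 cosh(5/3).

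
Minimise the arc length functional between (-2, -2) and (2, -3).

Arc-length functional: J[y] = ∫ sqrt(1 + (y')^2) dx.
Lagrangian L = sqrt(1 + (y')^2) has no explicit y dependence, so ∂L/∂y = 0 and the Euler-Lagrange equation gives
    d/dx( y' / sqrt(1 + (y')^2) ) = 0  ⇒  y' / sqrt(1 + (y')^2) = const.
Hence y' is constant, so y(x) is affine.
Fitting the endpoints (-2, -2) and (2, -3):
    slope m = ((-3) − (-2)) / (2 − (-2)) = -1/4,
    intercept c = (-2) − m·(-2) = -5/2.
Extremal: y(x) = (-1/4) x - 5/2.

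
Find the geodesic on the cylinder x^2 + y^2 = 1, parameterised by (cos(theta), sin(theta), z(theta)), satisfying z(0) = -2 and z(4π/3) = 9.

Parameterise the cylinder of radius R = 1 as
    r(θ) = (cos θ, sin θ, z(θ)).
The arc-length element is
    ds = sqrt(1 + (dz/dθ)^2) dθ,
so the Lagrangian is L = sqrt(1 + z'^2).
L depends on z' only, not on z or θ, so ∂L/∂z = 0 and
    ∂L/∂z' = z' / sqrt(1 + z'^2).
The Euler-Lagrange equation gives
    d/dθ( z' / sqrt(1 + z'^2) ) = 0,
so z' is constant. Integrating once:
    z(θ) = a θ + b,
a helix on the cylinder (a straight line when the cylinder is unrolled). The constants a, b are determined by the endpoint conditions.
With endpoint conditions z(0) = -2 and z(4π/3) = 9: from z(0) = b we get b = -2, and a·4π/3 + -2 = 9 gives a = 33/(4π), so
    z(θ) = (33/(4π)) θ − 2.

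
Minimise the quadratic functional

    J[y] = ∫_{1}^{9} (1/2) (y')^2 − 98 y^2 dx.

The Lagrangian is L = (1/2) (y')^2 − 98 y^2.
Compute ∂L/∂y = -196y, ∂L/∂y' = y'.
The Euler-Lagrange equation d/dx(∂L/∂y') − ∂L/∂y = 0 reduces to
    y'' + 196 y = 0.
Its general solution is
    y(x) = A sin(14x) + B cos(14x),
with A, B fixed by the endpoint conditions.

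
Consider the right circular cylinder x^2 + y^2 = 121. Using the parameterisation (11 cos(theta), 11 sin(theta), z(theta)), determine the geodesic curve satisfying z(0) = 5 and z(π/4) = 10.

Parameterise the cylinder of radius R = 11 as
    r(θ) = (11 cos θ, 11 sin θ, z(θ)).
The arc-length element is
    ds = sqrt(121 + (dz/dθ)^2) dθ,
so the Lagrangian is L = sqrt(121 + z'^2).
L depends on z' only, not on z or θ, so ∂L/∂z = 0 and
    ∂L/∂z' = z' / sqrt(121 + z'^2).
The Euler-Lagrange equation gives
    d/dθ( z' / sqrt(121 + z'^2) ) = 0,
so z' is constant. Integrating once:
    z(θ) = a θ + b,
a helix on the cylinder (a straight line when the cylinder is unrolled). The constants a, b are determined by the endpoint conditions.
With endpoint conditions z(0) = 5 and z(π/4) = 10: from z(0) = b we get b = 5, and a·π/4 + 5 = 10 gives a = 20/π, so
    z(θ) = (20/π) θ + 5.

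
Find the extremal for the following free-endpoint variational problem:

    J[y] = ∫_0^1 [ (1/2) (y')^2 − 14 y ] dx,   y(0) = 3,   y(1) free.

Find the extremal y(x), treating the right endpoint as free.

The Lagrangian L = (1/2) (y')^2 − 14 y gives
    ∂L/∂y = −14,   ∂L/∂y' = y'.
Euler-Lagrange: d/dx(y') − (−14) = 0, i.e. y'' + 14 = 0, so
    y(x) = −(14/2) x^2 + C1 x + C2.
Fixed left endpoint y(0) = 3 ⇒ C2 = 3.
The right endpoint x = 1 is free, so the natural (transversality) condition is ∂L/∂y' |_{x=1} = 0, i.e. y'(1) = 0.
Compute y'(x) = −14 x + C1, so y'(1) = −14 + C1 = 0 ⇒ C1 = 14.
Therefore the extremal is
    y(x) = −7 x^2 + 14 x + 3.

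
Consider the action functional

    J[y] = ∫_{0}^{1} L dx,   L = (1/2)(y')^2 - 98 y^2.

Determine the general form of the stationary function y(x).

The Lagrangian is L = (1/2)(y')^2 - 98 y^2.
∂L/∂y = -196y.
∂L/∂y' = y'.
The Euler-Lagrange equation d/dx(∂L/∂y') − ∂L/∂y = 0 becomes:
    y'' + 196 y = 0
General solution: y(x) = A sin(14x) + B cos(14x), where A and B are arbitrary constants fixed by the endpoint conditions.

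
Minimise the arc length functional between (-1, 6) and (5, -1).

Arc-length functional: J[y] = ∫ sqrt(1 + (y')^2) dx.
Lagrangian L = sqrt(1 + (y')^2) has no explicit y dependence, so ∂L/∂y = 0 and the Euler-Lagrange equation gives
    d/dx( y' / sqrt(1 + (y')^2) ) = 0  ⇒  y' / sqrt(1 + (y')^2) = const.
Hence y' is constant, so y(x) is affine.
Fitting the endpoints (-1, 6) and (5, -1):
    slope m = ((-1) − 6) / (5 − (-1)) = -7/6,
    intercept c = 6 − m·(-1) = 29/6.
Extremal: y(x) = (-7/6) x + 29/6.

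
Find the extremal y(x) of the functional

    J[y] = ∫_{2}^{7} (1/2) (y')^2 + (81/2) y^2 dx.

The Lagrangian is L = (1/2) (y')^2 + (81/2) y^2.
Compute ∂L/∂y = 81y, ∂L/∂y' = y'.
The Euler-Lagrange equation d/dx(∂L/∂y') − ∂L/∂y = 0 reduces to
    y'' − 81 y = 0.
Its general solution is
    y(x) = A e^(9x) + B e^(−9x),
with A, B fixed by the endpoint conditions.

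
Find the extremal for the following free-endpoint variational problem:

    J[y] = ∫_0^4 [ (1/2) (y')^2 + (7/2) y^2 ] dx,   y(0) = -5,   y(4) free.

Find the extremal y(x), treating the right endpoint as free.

The Lagrangian L = (1/2) (y')^2 + (7/2) y^2 gives
    ∂L/∂y = 7 y,   ∂L/∂y' = y'.
Euler-Lagrange: y'' − 7 y = 0.
With k = sqrt(7), the general solution is
    y(x) = A cosh(sqrt(7) x) + B sinh(sqrt(7) x).
Fixed left endpoint y(0) = -5 ⇒ A = -5.
The right endpoint x = 4 is free, so the natural (transversality) condition is ∂L/∂y' |_{x=4} = 0, i.e. y'(4) = 0.
Compute y'(x) = A k sinh(k x) + B k cosh(k x), so
    y'(4) = A k sinh(k·4) + B k cosh(k·4) = 0
    ⇒ B = −A tanh(k·4) = 5 tanh(sqrt(7)·4).
Therefore the extremal is
    y(x) = −5 cosh(sqrt(7) x) + 5 tanh(sqrt(7)·4) sinh(sqrt(7) x).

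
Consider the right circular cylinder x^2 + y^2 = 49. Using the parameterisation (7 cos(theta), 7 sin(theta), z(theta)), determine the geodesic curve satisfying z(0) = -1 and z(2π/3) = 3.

Parameterise the cylinder of radius R = 7 as
    r(θ) = (7 cos θ, 7 sin θ, z(θ)).
The arc-length element is
    ds = sqrt(49 + (dz/dθ)^2) dθ,
so the Lagrangian is L = sqrt(49 + z'^2).
L depends on z' only, not on z or θ, so ∂L/∂z = 0 and
    ∂L/∂z' = z' / sqrt(49 + z'^2).
The Euler-Lagrange equation gives
    d/dθ( z' / sqrt(49 + z'^2) ) = 0,
so z' is constant. Integrating once:
    z(θ) = a θ + b,
a helix on the cylinder (a straight line when the cylinder is unrolled). The constants a, b are determined by the endpoint conditions.
With endpoint conditions z(0) = -1 and z(2π/3) = 3: from z(0) = b we get b = -1, and a·2π/3 + -1 = 3 gives a = 6/π, so
    z(θ) = (6/π) θ − 1.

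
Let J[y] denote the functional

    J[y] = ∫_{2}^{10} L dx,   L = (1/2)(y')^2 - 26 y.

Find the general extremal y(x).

The Lagrangian is L = (1/2)(y')^2 - 26 y.
∂L/∂y = -26.
∂L/∂y' = y'.
The Euler-Lagrange equation d/dx(∂L/∂y') − ∂L/∂y = 0 becomes:
    y'' + 26 = 0
General solution: y(x) = -13 x^2 + A x + B, where A and B are arbitrary constants fixed by the endpoint conditions.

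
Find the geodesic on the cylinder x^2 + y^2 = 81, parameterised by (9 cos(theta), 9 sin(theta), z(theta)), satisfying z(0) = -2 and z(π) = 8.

Parameterise the cylinder of radius R = 9 as
    r(θ) = (9 cos θ, 9 sin θ, z(θ)).
The arc-length element is
    ds = sqrt(81 + (dz/dθ)^2) dθ,
so the Lagrangian is L = sqrt(81 + z'^2).
L depends on z' only, not on z or θ, so ∂L/∂z = 0 and
    ∂L/∂z' = z' / sqrt(81 + z'^2).
The Euler-Lagrange equation gives
    d/dθ( z' / sqrt(81 + z'^2) ) = 0,
so z' is constant. Integrating once:
    z(θ) = a θ + b,
a helix on the cylinder (a straight line when the cylinder is unrolled). The constants a, b are determined by the endpoint conditions.
With endpoint conditions z(0) = -2 and z(π) = 8: from z(0) = b we get b = -2, and a·π + -2 = 8 gives a = 10/π, so
    z(θ) = (10/π) θ − 2.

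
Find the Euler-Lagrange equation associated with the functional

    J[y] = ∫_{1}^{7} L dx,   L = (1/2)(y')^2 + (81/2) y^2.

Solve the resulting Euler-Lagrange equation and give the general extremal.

The Lagrangian is L = (1/2)(y')^2 + (81/2) y^2.
∂L/∂y = 81y.
∂L/∂y' = y'.
The Euler-Lagrange equation d/dx(∂L/∂y') − ∂L/∂y = 0 becomes:
    y'' - 81 y = 0
General solution: y(x) = A e^(9x) + B e^(-9x), where A and B are arbitrary constants fixed by the endpoint conditions.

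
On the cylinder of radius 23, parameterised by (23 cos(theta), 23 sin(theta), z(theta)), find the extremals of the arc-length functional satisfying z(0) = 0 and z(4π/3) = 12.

Parameterise the cylinder of radius R = 23 as
    r(θ) = (23 cos θ, 23 sin θ, z(θ)).
The arc-length element is
    ds = sqrt(529 + (dz/dθ)^2) dθ,
so the Lagrangian is L = sqrt(529 + z'^2).
L depends on z' only, not on z or θ, so ∂L/∂z = 0 and
    ∂L/∂z' = z' / sqrt(529 + z'^2).
The Euler-Lagrange equation gives
    d/dθ( z' / sqrt(529 + z'^2) ) = 0,
so z' is constant. Integrating once:
    z(θ) = a θ + b,
a helix on the cylinder (a straight line when the cylinder is unrolled). The constants a, b are determined by the endpoint conditions.
With endpoint conditions z(0) = 0 and z(4π/3) = 12: from z(0) = b we get b = 0, and a·4π/3 + 0 = 12 gives a = 9/π, so
    z(θ) = (9/π) θ.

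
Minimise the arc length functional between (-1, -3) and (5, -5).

Arc-length functional: J[y] = ∫ sqrt(1 + (y')^2) dx.
Lagrangian L = sqrt(1 + (y')^2) has no explicit y dependence, so ∂L/∂y = 0 and the Euler-Lagrange equation gives
    d/dx( y' / sqrt(1 + (y')^2) ) = 0  ⇒  y' / sqrt(1 + (y')^2) = const.
Hence y' is constant, so y(x) is affine.
Fitting the endpoints (-1, -3) and (5, -5):
    slope m = ((-5) − (-3)) / (5 − (-1)) = -1/3,
    intercept c = (-3) − m·(-1) = -10/3.
Extremal: y(x) = (-1/3) x - 10/3.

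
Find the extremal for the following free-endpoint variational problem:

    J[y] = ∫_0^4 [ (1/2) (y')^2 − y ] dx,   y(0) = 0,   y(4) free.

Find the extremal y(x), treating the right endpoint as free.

The Lagrangian L = (1/2) (y')^2 − y gives
    ∂L/∂y = −1,   ∂L/∂y' = y'.
Euler-Lagrange: d/dx(y') − (−1) = 0, i.e. y'' + 1 = 0, so
    y(x) = −(1/2) x^2 + C1 x + C2.
Fixed left endpoint y(0) = 0 ⇒ C2 = 0.
The right endpoint x = 4 is free, so the natural (transversality) condition is ∂L/∂y' |_{x=4} = 0, i.e. y'(4) = 0.
Compute y'(x) = −1 x + C1, so y'(4) = −4 + C1 = 0 ⇒ C1 = 4.
Therefore the extremal is
    y(x) = −x^2/2 + 4 x.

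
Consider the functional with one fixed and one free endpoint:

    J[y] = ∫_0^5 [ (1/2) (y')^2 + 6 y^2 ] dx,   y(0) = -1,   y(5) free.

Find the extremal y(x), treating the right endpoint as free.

The Lagrangian L = (1/2) (y')^2 + 6 y^2 gives
    ∂L/∂y = 12 y,   ∂L/∂y' = y'.
Euler-Lagrange: y'' − 12 y = 0.
With k = sqrt(12), the general solution is
    y(x) = A cosh(sqrt(12) x) + B sinh(sqrt(12) x).
Fixed left endpoint y(0) = -1 ⇒ A = -1.
The right endpoint x = 5 is free, so the natural (transversality) condition is ∂L/∂y' |_{x=5} = 0, i.e. y'(5) = 0.
Compute y'(x) = A k sinh(k x) + B k cosh(k x), so
    y'(5) = A k sinh(k·5) + B k cosh(k·5) = 0
    ⇒ B = −A tanh(k·5) = tanh(sqrt(12)·5).
Therefore the extremal is
    y(x) = −cosh(sqrt(12) x) + tanh(sqrt(12)·5) sinh(sqrt(12) x).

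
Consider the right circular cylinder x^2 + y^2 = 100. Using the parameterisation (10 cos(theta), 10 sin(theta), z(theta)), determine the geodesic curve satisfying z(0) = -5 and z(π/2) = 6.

Parameterise the cylinder of radius R = 10 as
    r(θ) = (10 cos θ, 10 sin θ, z(θ)).
The arc-length element is
    ds = sqrt(100 + (dz/dθ)^2) dθ,
so the Lagrangian is L = sqrt(100 + z'^2).
L depends on z' only, not on z or θ, so ∂L/∂z = 0 and
    ∂L/∂z' = z' / sqrt(100 + z'^2).
The Euler-Lagrange equation gives
    d/dθ( z' / sqrt(100 + z'^2) ) = 0,
so z' is constant. Integrating once:
    z(θ) = a θ + b,
a helix on the cylinder (a straight line when the cylinder is unrolled). The constants a, b are determined by the endpoint conditions.
With endpoint conditions z(0) = -5 and z(π/2) = 6: from z(0) = b we get b = -5, and a·π/2 + -5 = 6 gives a = 22/π, so
    z(θ) = (22/π) θ − 5.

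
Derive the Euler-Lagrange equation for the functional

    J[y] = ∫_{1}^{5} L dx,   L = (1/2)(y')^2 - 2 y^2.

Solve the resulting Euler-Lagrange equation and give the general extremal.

The Lagrangian is L = (1/2)(y')^2 - 2 y^2.
∂L/∂y = -4y.
∂L/∂y' = y'.
The Euler-Lagrange equation d/dx(∂L/∂y') − ∂L/∂y = 0 becomes:
    y'' + 4 y = 0
General solution: y(x) = A sin(2x) + B cos(2x), where A and B are arbitrary constants fixed by the endpoint conditions.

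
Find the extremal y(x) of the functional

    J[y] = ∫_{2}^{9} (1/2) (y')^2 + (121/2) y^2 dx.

The Lagrangian is L = (1/2) (y')^2 + (121/2) y^2.
Compute ∂L/∂y = 121y, ∂L/∂y' = y'.
The Euler-Lagrange equation d/dx(∂L/∂y') − ∂L/∂y = 0 reduces to
    y'' − 121 y = 0.
Its general solution is
    y(x) = A e^(11x) + B e^(−11x),
with A, B fixed by the endpoint conditions.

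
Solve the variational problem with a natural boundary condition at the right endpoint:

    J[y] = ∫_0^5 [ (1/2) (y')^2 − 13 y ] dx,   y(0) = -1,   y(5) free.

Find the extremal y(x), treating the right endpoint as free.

The Lagrangian L = (1/2) (y')^2 − 13 y gives
    ∂L/∂y = −13,   ∂L/∂y' = y'.
Euler-Lagrange: d/dx(y') − (−13) = 0, i.e. y'' + 13 = 0, so
    y(x) = −(13/2) x^2 + C1 x + C2.
Fixed left endpoint y(0) = -1 ⇒ C2 = -1.
The right endpoint x = 5 is free, so the natural (transversality) condition is ∂L/∂y' |_{x=5} = 0, i.e. y'(5) = 0.
Compute y'(x) = −13 x + C1, so y'(5) = −65 + C1 = 0 ⇒ C1 = 65.
Therefore the extremal is
    y(x) = −(13/2) x^2 + 65 x − 1.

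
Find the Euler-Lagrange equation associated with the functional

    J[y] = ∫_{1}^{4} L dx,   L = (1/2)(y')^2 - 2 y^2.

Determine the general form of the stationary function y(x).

The Lagrangian is L = (1/2)(y')^2 - 2 y^2.
∂L/∂y = -4y.
∂L/∂y' = y'.
The Euler-Lagrange equation d/dx(∂L/∂y') − ∂L/∂y = 0 becomes:
    y'' + 4 y = 0
General solution: y(x) = A sin(2x) + B cos(2x), where A and B are arbitrary constants fixed by the endpoint conditions.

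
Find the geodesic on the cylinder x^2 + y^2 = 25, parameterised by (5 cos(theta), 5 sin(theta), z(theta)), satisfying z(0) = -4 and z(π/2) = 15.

Parameterise the cylinder of radius R = 5 as
    r(θ) = (5 cos θ, 5 sin θ, z(θ)).
The arc-length element is
    ds = sqrt(25 + (dz/dθ)^2) dθ,
so the Lagrangian is L = sqrt(25 + z'^2).
L depends on z' only, not on z or θ, so ∂L/∂z = 0 and
    ∂L/∂z' = z' / sqrt(25 + z'^2).
The Euler-Lagrange equation gives
    d/dθ( z' / sqrt(25 + z'^2) ) = 0,
so z' is constant. Integrating once:
    z(θ) = a θ + b,
a helix on the cylinder (a straight line when the cylinder is unrolled). The constants a, b are determined by the endpoint conditions.
With endpoint conditions z(0) = -4 and z(π/2) = 15: from z(0) = b we get b = -4, and a·π/2 + -4 = 15 gives a = 38/π, so
    z(θ) = (38/π) θ − 4.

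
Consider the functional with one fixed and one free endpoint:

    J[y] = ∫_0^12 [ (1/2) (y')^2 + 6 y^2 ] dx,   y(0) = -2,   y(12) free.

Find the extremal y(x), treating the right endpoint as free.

The Lagrangian L = (1/2) (y')^2 + 6 y^2 gives
    ∂L/∂y = 12 y,   ∂L/∂y' = y'.
Euler-Lagrange: y'' − 12 y = 0.
With k = sqrt(12), the general solution is
    y(x) = A cosh(sqrt(12) x) + B sinh(sqrt(12) x).
Fixed left endpoint y(0) = -2 ⇒ A = -2.
The right endpoint x = 12 is free, so the natural (transversality) condition is ∂L/∂y' |_{x=12} = 0, i.e. y'(12) = 0.
Compute y'(x) = A k sinh(k x) + B k cosh(k x), so
    y'(12) = A k sinh(k·12) + B k cosh(k·12) = 0
    ⇒ B = −A tanh(k·12) = 2 tanh(sqrt(12)·12).
Therefore the extremal is
    y(x) = −2 cosh(sqrt(12) x) + 2 tanh(sqrt(12)·12) sinh(sqrt(12) x).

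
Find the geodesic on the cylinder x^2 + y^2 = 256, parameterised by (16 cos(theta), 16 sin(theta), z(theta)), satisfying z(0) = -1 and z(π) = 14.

Parameterise the cylinder of radius R = 16 as
    r(θ) = (16 cos θ, 16 sin θ, z(θ)).
The arc-length element is
    ds = sqrt(256 + (dz/dθ)^2) dθ,
so the Lagrangian is L = sqrt(256 + z'^2).
L depends on z' only, not on z or θ, so ∂L/∂z = 0 and
    ∂L/∂z' = z' / sqrt(256 + z'^2).
The Euler-Lagrange equation gives
    d/dθ( z' / sqrt(256 + z'^2) ) = 0,
so z' is constant. Integrating once:
    z(θ) = a θ + b,
a helix on the cylinder (a straight line when the cylinder is unrolled). The constants a, b are determined by the endpoint conditions.
With endpoint conditions z(0) = -1 and z(π) = 14: from z(0) = b we get b = -1, and a·π + -1 = 14 gives a = 15/π, so
    z(θ) = (15/π) θ − 1.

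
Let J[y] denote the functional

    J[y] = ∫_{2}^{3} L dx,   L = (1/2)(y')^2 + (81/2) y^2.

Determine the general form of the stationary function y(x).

The Lagrangian is L = (1/2)(y')^2 + (81/2) y^2.
∂L/∂y = 81y.
∂L/∂y' = y'.
The Euler-Lagrange equation d/dx(∂L/∂y') − ∂L/∂y = 0 becomes:
    y'' - 81 y = 0
General solution: y(x) = A e^(9x) + B e^(-9x), where A and B are arbitrary constants fixed by the endpoint conditions.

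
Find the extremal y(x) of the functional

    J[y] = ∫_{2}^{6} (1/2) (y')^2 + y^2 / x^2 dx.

The Lagrangian is L = (1/2) (y')^2 + y^2 / x^2.
Compute ∂L/∂y = 2y/x^2, ∂L/∂y' = y'.
The Euler-Lagrange equation d/dx(∂L/∂y') − ∂L/∂y = 0 reduces to
    y'' − 2/x^2 · y = 0  (x > 0).
Its general solution is
    y(x) = A x^2 + B / x,
with A, B fixed by the endpoint conditions.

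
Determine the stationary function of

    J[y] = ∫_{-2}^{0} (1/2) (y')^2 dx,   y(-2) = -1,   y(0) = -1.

The Lagrangian is L = (1/2) (y')^2.
Compute ∂L/∂y = 0, ∂L/∂y' = y'.
The Euler-Lagrange equation d/dx(∂L/∂y') − ∂L/∂y = 0 reduces to
    y'' = 0.
Its general solution is
    y(x) = A x + B,
with A, B fixed by the endpoint conditions.
Applying the endpoint conditions y(-2) = -1 and y(0) = -1: solve A·-2 + B = -1 and A·0 + B = -1. Subtracting gives A(0 − -2) = -1 − -1, so A = 0, and B = -1 − A·-2 = -1. Therefore
    y(x) = -1.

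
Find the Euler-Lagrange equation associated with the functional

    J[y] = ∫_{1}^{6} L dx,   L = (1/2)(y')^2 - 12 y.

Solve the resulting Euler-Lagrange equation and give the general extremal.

The Lagrangian is L = (1/2)(y')^2 - 12 y.
∂L/∂y = -12.
∂L/∂y' = y'.
The Euler-Lagrange equation d/dx(∂L/∂y') − ∂L/∂y = 0 becomes:
    y'' + 12 = 0
General solution: y(x) = -6 x^2 + A x + B, where A and B are arbitrary constants fixed by the endpoint conditions.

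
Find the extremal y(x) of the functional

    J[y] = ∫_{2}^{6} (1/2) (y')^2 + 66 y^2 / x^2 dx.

The Lagrangian is L = (1/2) (y')^2 + 66 y^2 / x^2.
Compute ∂L/∂y = 132y/x^2, ∂L/∂y' = y'.
The Euler-Lagrange equation d/dx(∂L/∂y') − ∂L/∂y = 0 reduces to
    y'' − 132/x^2 · y = 0  (x > 0).
Its general solution is
    y(x) = A x^12 + B x^(-11),
with A, B fixed by the endpoint conditions.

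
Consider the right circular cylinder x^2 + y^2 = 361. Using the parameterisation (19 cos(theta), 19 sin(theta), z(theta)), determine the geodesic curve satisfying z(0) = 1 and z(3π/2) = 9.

Parameterise the cylinder of radius R = 19 as
    r(θ) = (19 cos θ, 19 sin θ, z(θ)).
The arc-length element is
    ds = sqrt(361 + (dz/dθ)^2) dθ,
so the Lagrangian is L = sqrt(361 + z'^2).
L depends on z' only, not on z or θ, so ∂L/∂z = 0 and
    ∂L/∂z' = z' / sqrt(361 + z'^2).
The Euler-Lagrange equation gives
    d/dθ( z' / sqrt(361 + z'^2) ) = 0,
so z' is constant. Integrating once:
    z(θ) = a θ + b,
a helix on the cylinder (a straight line when the cylinder is unrolled). The constants a, b are determined by the endpoint conditions.
With endpoint conditions z(0) = 1 and z(3π/2) = 9: from z(0) = b we get b = 1, and a·3π/2 + 1 = 9 gives a = 16/(3π), so
    z(θ) = (16/(3π)) θ + 1.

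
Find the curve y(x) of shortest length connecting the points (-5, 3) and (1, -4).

Arc-length functional: J[y] = ∫ sqrt(1 + (y')^2) dx.
Lagrangian L = sqrt(1 + (y')^2) has no explicit y dependence, so ∂L/∂y = 0 and the Euler-Lagrange equation gives
    d/dx( y' / sqrt(1 + (y')^2) ) = 0  ⇒  y' / sqrt(1 + (y')^2) = const.
Hence y' is constant, so y(x) is affine.
Fitting the endpoints (-5, 3) and (1, -4):
    slope m = ((-4) − 3) / (1 − (-5)) = -7/6,
    intercept c = 3 − m·(-5) = -17/6.
Extremal: y(x) = (-7/6) x - 17/6.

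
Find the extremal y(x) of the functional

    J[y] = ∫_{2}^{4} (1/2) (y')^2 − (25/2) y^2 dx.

The Lagrangian is L = (1/2) (y')^2 − (25/2) y^2.
Compute ∂L/∂y = -25y, ∂L/∂y' = y'.
The Euler-Lagrange equation d/dx(∂L/∂y') − ∂L/∂y = 0 reduces to
    y'' + 25 y = 0.
Its general solution is
    y(x) = A sin(5x) + B cos(5x),
with A, B fixed by the endpoint conditions.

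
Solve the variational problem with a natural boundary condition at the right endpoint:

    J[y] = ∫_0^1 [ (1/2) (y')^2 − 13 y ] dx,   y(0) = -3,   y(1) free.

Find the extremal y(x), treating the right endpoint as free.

The Lagrangian L = (1/2) (y')^2 − 13 y gives
    ∂L/∂y = −13,   ∂L/∂y' = y'.
Euler-Lagrange: d/dx(y') − (−13) = 0, i.e. y'' + 13 = 0, so
    y(x) = −(13/2) x^2 + C1 x + C2.
Fixed left endpoint y(0) = -3 ⇒ C2 = -3.
The right endpoint x = 1 is free, so the natural (transversality) condition is ∂L/∂y' |_{x=1} = 0, i.e. y'(1) = 0.
Compute y'(x) = −13 x + C1, so y'(1) = −13 + C1 = 0 ⇒ C1 = 13.
Therefore the extremal is
    y(x) = −(13/2) x^2 + 13 x − 3.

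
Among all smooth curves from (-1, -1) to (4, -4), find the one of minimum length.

Arc-length functional: J[y] = ∫ sqrt(1 + (y')^2) dx.
Lagrangian L = sqrt(1 + (y')^2) has no explicit y dependence, so ∂L/∂y = 0 and the Euler-Lagrange equation gives
    d/dx( y' / sqrt(1 + (y')^2) ) = 0  ⇒  y' / sqrt(1 + (y')^2) = const.
Hence y' is constant, so y(x) is affine.
Fitting the endpoints (-1, -1) and (4, -4):
    slope m = ((-4) − (-1)) / (4 − (-1)) = -3/5,
    intercept c = (-1) − m·(-1) = -8/5.
Extremal: y(x) = (-3/5) x - 8/5.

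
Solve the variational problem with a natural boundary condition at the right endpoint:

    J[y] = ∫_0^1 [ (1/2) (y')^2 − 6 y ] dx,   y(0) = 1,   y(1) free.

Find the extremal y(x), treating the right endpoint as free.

The Lagrangian L = (1/2) (y')^2 − 6 y gives
    ∂L/∂y = −6,   ∂L/∂y' = y'.
Euler-Lagrange: d/dx(y') − (−6) = 0, i.e. y'' + 6 = 0, so
    y(x) = −(6/2) x^2 + C1 x + C2.
Fixed left endpoint y(0) = 1 ⇒ C2 = 1.
The right endpoint x = 1 is free, so the natural (transversality) condition is ∂L/∂y' |_{x=1} = 0, i.e. y'(1) = 0.
Compute y'(x) = −6 x + C1, so y'(1) = −6 + C1 = 0 ⇒ C1 = 6.
Therefore the extremal is
    y(x) = −3 x^2 + 6 x + 1.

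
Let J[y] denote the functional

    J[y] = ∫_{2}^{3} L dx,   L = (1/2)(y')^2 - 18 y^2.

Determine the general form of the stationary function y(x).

The Lagrangian is L = (1/2)(y')^2 - 18 y^2.
∂L/∂y = -36y.
∂L/∂y' = y'.
The Euler-Lagrange equation d/dx(∂L/∂y') − ∂L/∂y = 0 becomes:
    y'' + 36 y = 0
General solution: y(x) = A sin(6x) + B cos(6x), where A and B are arbitrary constants fixed by the endpoint conditions.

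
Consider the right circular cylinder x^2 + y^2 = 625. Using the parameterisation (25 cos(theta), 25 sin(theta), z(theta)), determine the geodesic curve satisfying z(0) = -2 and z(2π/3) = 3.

Parameterise the cylinder of radius R = 25 as
    r(θ) = (25 cos θ, 25 sin θ, z(θ)).
The arc-length element is
    ds = sqrt(625 + (dz/dθ)^2) dθ,
so the Lagrangian is L = sqrt(625 + z'^2).
L depends on z' only, not on z or θ, so ∂L/∂z = 0 and
    ∂L/∂z' = z' / sqrt(625 + z'^2).
The Euler-Lagrange equation gives
    d/dθ( z' / sqrt(625 + z'^2) ) = 0,
so z' is constant. Integrating once:
    z(θ) = a θ + b,
a helix on the cylinder (a straight line when the cylinder is unrolled). The constants a, b are determined by the endpoint conditions.
With endpoint conditions z(0) = -2 and z(2π/3) = 3: from z(0) = b we get b = -2, and a·2π/3 + -2 = 3 gives a = 15/(2π), so
    z(θ) = (15/(2π)) θ − 2.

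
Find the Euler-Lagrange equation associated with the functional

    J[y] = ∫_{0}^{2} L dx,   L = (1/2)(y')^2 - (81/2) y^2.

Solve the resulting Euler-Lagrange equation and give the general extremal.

The Lagrangian is L = (1/2)(y')^2 - (81/2) y^2.
∂L/∂y = -81y.
∂L/∂y' = y'.
The Euler-Lagrange equation d/dx(∂L/∂y') − ∂L/∂y = 0 becomes:
    y'' + 81 y = 0
General solution: y(x) = A sin(9x) + B cos(9x), where A and B are arbitrary constants fixed by the endpoint conditions.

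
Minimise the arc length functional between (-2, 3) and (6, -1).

Arc-length functional: J[y] = ∫ sqrt(1 + (y')^2) dx.
Lagrangian L = sqrt(1 + (y')^2) has no explicit y dependence, so ∂L/∂y = 0 and the Euler-Lagrange equation gives
    d/dx( y' / sqrt(1 + (y')^2) ) = 0  ⇒  y' / sqrt(1 + (y')^2) = const.
Hence y' is constant, so y(x) is affine.
Fitting the endpoints (-2, 3) and (6, -1):
    slope m = ((-1) − 3) / (6 − (-2)) = -1/2,
    intercept c = 3 − m·(-2) = 2.
Extremal: y(x) = (-1/2) x + 2.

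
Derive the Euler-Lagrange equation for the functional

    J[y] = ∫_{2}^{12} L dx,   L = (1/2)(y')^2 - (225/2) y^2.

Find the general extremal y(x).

The Lagrangian is L = (1/2)(y')^2 - (225/2) y^2.
∂L/∂y = -225y.
∂L/∂y' = y'.
The Euler-Lagrange equation d/dx(∂L/∂y') − ∂L/∂y = 0 becomes:
    y'' + 225 y = 0
General solution: y(x) = A sin(15x) + B cos(15x), where A and B are arbitrary constants fixed by the endpoint conditions.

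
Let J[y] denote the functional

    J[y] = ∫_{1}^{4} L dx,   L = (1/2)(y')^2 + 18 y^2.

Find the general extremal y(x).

The Lagrangian is L = (1/2)(y')^2 + 18 y^2.
∂L/∂y = 36y.
∂L/∂y' = y'.
The Euler-Lagrange equation d/dx(∂L/∂y') − ∂L/∂y = 0 becomes:
    y'' - 36 y = 0
General solution: y(x) = A e^(6x) + B e^(-6x), where A and B are arbitrary constants fixed by the endpoint conditions.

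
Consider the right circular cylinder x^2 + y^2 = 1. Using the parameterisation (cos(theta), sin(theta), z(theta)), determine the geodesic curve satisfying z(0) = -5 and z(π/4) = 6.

Parameterise the cylinder of radius R = 1 as
    r(θ) = (cos θ, sin θ, z(θ)).
The arc-length element is
    ds = sqrt(1 + (dz/dθ)^2) dθ,
so the Lagrangian is L = sqrt(1 + z'^2).
L depends on z' only, not on z or θ, so ∂L/∂z = 0 and
    ∂L/∂z' = z' / sqrt(1 + z'^2).
The Euler-Lagrange equation gives
    d/dθ( z' / sqrt(1 + z'^2) ) = 0,
so z' is constant. Integrating once:
    z(θ) = a θ + b,
a helix on the cylinder (a straight line when the cylinder is unrolled). The constants a, b are determined by the endpoint conditions.
With endpoint conditions z(0) = -5 and z(π/4) = 6: from z(0) = b we get b = -5, and a·π/4 + -5 = 6 gives a = 44/π, so
    z(θ) = (44/π) θ − 5.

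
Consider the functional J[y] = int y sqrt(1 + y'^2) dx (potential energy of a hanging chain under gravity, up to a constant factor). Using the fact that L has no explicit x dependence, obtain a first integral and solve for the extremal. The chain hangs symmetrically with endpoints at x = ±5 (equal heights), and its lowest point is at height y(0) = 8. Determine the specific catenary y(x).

The Lagrangian L(y, y') = y sqrt(1 + y'^2) has no explicit x dependence, so the Beltrami identity applies:
    L − y' ∂L/∂y' = C.
Compute ∂L/∂y' = y · y' / sqrt(1 + y'^2). Then
    L − y' ∂L/∂y'
    = y sqrt(1 + y'^2) − y · y'^2 / sqrt(1 + y'^2)
    = y (1 + y'^2 − y'^2) / sqrt(1 + y'^2)
    = y / sqrt(1 + y'^2) = C.
Squaring gives y^2 = C^2 (1 + y'^2), i.e.
    y'^2 = y^2 / C^2 − 1.
Separating variables,
    dy / sqrt(y^2 − C^2) = dx / C,
and integrating gives arccosh(y / C) = (x − a)/C, so
    y(x) = C cosh((x − a)/C),
the catenary. The constants C and a are fixed by the two endpoint conditions (and, for the hanging-chain problem, the length constraint selects C).
Now fit the given data. The endpoints x = ±5 are symmetric at equal height, so the catenary is even about its minimum: a = 0 and y(x) = C cosh(x/C). The lowest point is y(0) = C cosh(0) = C, and we are told y(0) = 8, so C = 8. Therefore
    y(x) = 8 cosh(x/8),
and at the endpoints
    y(±5) = 8 cosh(5/8).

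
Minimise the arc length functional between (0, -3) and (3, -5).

Arc-length functional: J[y] = ∫ sqrt(1 + (y')^2) dx.
Lagrangian L = sqrt(1 + (y')^2) has no explicit y dependence, so ∂L/∂y = 0 and the Euler-Lagrange equation gives
    d/dx( y' / sqrt(1 + (y')^2) ) = 0  ⇒  y' / sqrt(1 + (y')^2) = const.
Hence y' is constant, so y(x) is affine.
Fitting the endpoints (0, -3) and (3, -5):
    slope m = ((-5) − (-3)) / (3 − 0) = -2/3,
    intercept c = (-3) − m·0 = -3.
Extremal: y(x) = (-2/3) x - 3.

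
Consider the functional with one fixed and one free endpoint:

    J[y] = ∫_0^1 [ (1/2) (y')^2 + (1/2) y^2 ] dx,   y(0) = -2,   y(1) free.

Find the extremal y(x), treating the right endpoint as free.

The Lagrangian L = (1/2) (y')^2 + (1/2) y^2 gives
    ∂L/∂y = 1 y,   ∂L/∂y' = y'.
Euler-Lagrange: y'' − y = 0.
With k = 1, the general solution is
    y(x) = A cosh(x) + B sinh(x).
Fixed left endpoint y(0) = -2 ⇒ A = -2.
The right endpoint x = 1 is free, so the natural (transversality) condition is ∂L/∂y' |_{x=1} = 0, i.e. y'(1) = 0.
Compute y'(x) = A k sinh(k x) + B k cosh(k x), so
    y'(1) = A k sinh(k·1) + B k cosh(k·1) = 0
    ⇒ B = −A tanh(k·1) = 2 tanh(1·1).
Therefore the extremal is
    y(x) = −2 cosh(1 x) + 2 tanh(1·1) sinh(1 x).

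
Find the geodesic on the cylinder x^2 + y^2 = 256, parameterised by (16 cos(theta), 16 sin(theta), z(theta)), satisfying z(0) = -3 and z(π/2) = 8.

Parameterise the cylinder of radius R = 16 as
    r(θ) = (16 cos θ, 16 sin θ, z(θ)).
The arc-length element is
    ds = sqrt(256 + (dz/dθ)^2) dθ,
so the Lagrangian is L = sqrt(256 + z'^2).
L depends on z' only, not on z or θ, so ∂L/∂z = 0 and
    ∂L/∂z' = z' / sqrt(256 + z'^2).
The Euler-Lagrange equation gives
    d/dθ( z' / sqrt(256 + z'^2) ) = 0,
so z' is constant. Integrating once:
    z(θ) = a θ + b,
a helix on the cylinder (a straight line when the cylinder is unrolled). The constants a, b are determined by the endpoint conditions.
With endpoint conditions z(0) = -3 and z(π/2) = 8: from z(0) = b we get b = -3, and a·π/2 + -3 = 8 gives a = 22/π, so
    z(θ) = (22/π) θ − 3.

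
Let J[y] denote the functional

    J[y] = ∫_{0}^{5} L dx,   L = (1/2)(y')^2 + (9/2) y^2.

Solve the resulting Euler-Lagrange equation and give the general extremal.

The Lagrangian is L = (1/2)(y')^2 + (9/2) y^2.
∂L/∂y = 9y.
∂L/∂y' = y'.
The Euler-Lagrange equation d/dx(∂L/∂y') − ∂L/∂y = 0 becomes:
    y'' - 9 y = 0
General solution: y(x) = A e^(3x) + B e^(-3x), where A and B are arbitrary constants fixed by the endpoint conditions.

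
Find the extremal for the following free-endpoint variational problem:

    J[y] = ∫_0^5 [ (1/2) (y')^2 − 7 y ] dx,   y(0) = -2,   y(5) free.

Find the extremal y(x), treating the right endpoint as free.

The Lagrangian L = (1/2) (y')^2 − 7 y gives
    ∂L/∂y = −7,   ∂L/∂y' = y'.
Euler-Lagrange: d/dx(y') − (−7) = 0, i.e. y'' + 7 = 0, so
    y(x) = −(7/2) x^2 + C1 x + C2.
Fixed left endpoint y(0) = -2 ⇒ C2 = -2.
The right endpoint x = 5 is free, so the natural (transversality) condition is ∂L/∂y' |_{x=5} = 0, i.e. y'(5) = 0.
Compute y'(x) = −7 x + C1, so y'(5) = −35 + C1 = 0 ⇒ C1 = 35.
Therefore the extremal is
    y(x) = −(7/2) x^2 + 35 x − 2.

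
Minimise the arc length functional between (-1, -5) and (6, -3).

Arc-length functional: J[y] = ∫ sqrt(1 + (y')^2) dx.
Lagrangian L = sqrt(1 + (y')^2) has no explicit y dependence, so ∂L/∂y = 0 and the Euler-Lagrange equation gives
    d/dx( y' / sqrt(1 + (y')^2) ) = 0  ⇒  y' / sqrt(1 + (y')^2) = const.
Hence y' is constant, so y(x) is affine.
Fitting the endpoints (-1, -5) and (6, -3):
    slope m = ((-3) − (-5)) / (6 − (-1)) = 2/7,
    intercept c = (-5) − m·(-1) = -33/7.
Extremal: y(x) = (2/7) x - 33/7.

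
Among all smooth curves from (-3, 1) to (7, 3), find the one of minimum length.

Arc-length functional: J[y] = ∫ sqrt(1 + (y')^2) dx.
Lagrangian L = sqrt(1 + (y')^2) has no explicit y dependence, so ∂L/∂y = 0 and the Euler-Lagrange equation gives
    d/dx( y' / sqrt(1 + (y')^2) ) = 0  ⇒  y' / sqrt(1 + (y')^2) = const.
Hence y' is constant, so y(x) is affine.
Fitting the endpoints (-3, 1) and (7, 3):
    slope m = (3 − 1) / (7 − (-3)) = 1/5,
    intercept c = 1 − m·(-3) = 8/5.
Extremal: y(x) = (1/5) x + 8/5.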